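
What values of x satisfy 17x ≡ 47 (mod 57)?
x ≡ 43 (mod 57)

gcd(17, 57) = 1, which divides 47, so solutions exist.
Find 17^(-1) mod 57 by the extended Euclidean algorithm:
57 = 3 × 17 + 6  ⟹  6 = (1)·57 + (-3)·17
17 = 2 × 6 + 5  ⟹  5 = (-2)·57 + (7)·17
6 = 1 × 5 + 1  ⟹  1 = (3)·57 + (-10)·17
So (-10)·17 ≡ 1 (mod 57), i.e. 17^(-1) ≡ -10 ≡ 47 (mod 57).
x ≡ 47 × 47 = 2209 ≡ 43 (mod 57).
Check: 17 × 43 = 731 ≡ 47 (mod 57).
Unique solution: x ≡ 43 (mod 57)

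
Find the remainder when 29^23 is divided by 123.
47

Repeated squaring. Binary of 23 = 10111.
29^1 ≡ 29 (mod 123); 29^2 ≡ 103 (mod 123); 29^4 ≡ 31 (mod 123); 29^8 ≡ 100 (mod 123); 29^16 ≡ 37 (mod 123)
29^23 = 29^1 × 29^2 × 29^4 × 29^16 ≡ 47 (mod 123)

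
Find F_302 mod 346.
57

Matrix identity: Q^n = [[F_(n+1), F_n], [F_n, F_(n-1)]] with Q = [[1,1],[1,0]].
n = 302 = 100101110₂. Square-and-multiply, entries mod 346:
Q^1 = [[1,1],[1,0]]
Q^2 = (Q^1)² = [[2,1],[1,1]]
Q^4 = (Q^2)² = [[5,3],[3,2]]
Q^9 = (Q^4)²·Q = [[55,34],[34,21]]
Q^18 = (Q^9)² = [[29,162],[162,213]]
Q^37 = (Q^18)²·Q = [[203,97],[97,106]]
Q^75 = (Q^37)²·Q = [[319,102],[102,217]]
Q^151 = (Q^75)²·Q = [[65,61],[61,4]]
Q^302 = (Q^151)² = [[334,57],[57,277]]
F_302 mod 346 = Q^302[0][1] = 57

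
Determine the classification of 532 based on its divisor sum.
abundant

Proper divisors of 532: sum = 1 + 2 + 4 + 7 + 14 + 19 + 28 + 38 + 76 + 133 + 266 = 588
Since 588 > 532, 532 is abundant.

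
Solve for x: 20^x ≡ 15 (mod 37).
25

Baby-step giant-step with step n = ⌈√37⌉ = 7.
Baby steps 20^j mod 37 (j:value) for j=0..6: 0:1, 1:20, 2:30, 3:8, 4:12, 5:18, 6:27.
Giant-step multiplier: 20^(-7) ≡ 20^(36-7) = 20^29 ≡ 32 (mod 37).
Giant steps γ_i = 15·32^i mod 37: γ_0=15, γ_1=36, γ_2=5, γ_3=12 (in table at j=4).
x = i·n + j = 3·7 + 4 = 25.
Check: 20^25 ≡ 15 (mod 37).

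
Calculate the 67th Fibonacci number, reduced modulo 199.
1

Matrix identity: Q^n = [[F_(n+1), F_n], [F_n, F_(n-1)]] with Q = [[1,1],[1,0]].
n = 67 = 1000011₂. Square-and-multiply, entries mod 199:
Q^1 = [[1,1],[1,0]]
Q^2 = (Q^1)² = [[2,1],[1,1]]
Q^4 = (Q^2)² = [[5,3],[3,2]]
Q^8 = (Q^4)² = [[34,21],[21,13]]
Q^16 = (Q^8)² = [[5,191],[191,13]]
Q^33 = (Q^16)²·Q = [[144,89],[89,55]]
Q^67 = (Q^33)²·Q = [[1,1],[1,0]]
F_67 mod 199 = Q^67[0][1] = 1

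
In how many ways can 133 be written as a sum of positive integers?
7346629512

p(n) counts ways to write n as a sum of positive integers (order ignored).
Euler's pentagonal recurrence: p(k) = p(k-1) + p(k-2) - p(k-5) - p(k-7) + p(k-12) + p(k-15) - ... (offsets j(3j∓1)/2, signs ++--, p(0)=1, p(<0)=0).
DP table for k = 0..132: p(0)=1, p(1)=1, p(2)=2, p(3)=3, p(4)=5, p(5)=7, p(6)=11, p(7)=15, p(8)=22, p(9)=30, p(10)=42, p(11)=56, p(12)=77, p(13)=101, p(14)=135, p(15)=176, p(16)=231, p(17)=297, p(18)=385, p(19)=490, p(20)=627, p(21)=792, p(22)=1002, p(23)=1255, p(24)=1575, p(25)=1958, p(26)=2436, p(27)=3010, p(28)=3718, p(29)=4565, p(30)=5604, p(31)=6842, p(32)=8349, p(33)=10143, p(34)=12310, p(35)=14883, p(36)=17977, p(37)=21637, p(38)=26015, p(39)=31185, p(40)=37338, p(41)=44583, p(42)=53174, p(43)=63261, p(44)=75175, p(45)=89134, p(46)=105558, p(47)=124754, p(48)=147273, p(49)=173525, p(50)=204226, p(51)=239943, p(52)=281589, p(53)=329931, p(54)=386155, p(55)=451276, p(56)=526823, p(57)=614154, p(58)=715220, p(59)=831820, p(60)=966467, p(61)=1121505, p(62)=1300156, p(63)=1505499, p(64)=1741630, p(65)=2012558, p(66)=2323520, p(67)=2679689, p(68)=3087735, p(69)=3554345, p(70)=4087968, p(71)=4697205, p(72)=5392783, p(73)=6185689, p(74)=7089500, p(75)=8118264, p(76)=9289091, p(77)=10619863, p(78)=12132164, p(79)=13848650, p(80)=15796476, p(81)=18004327, p(82)=20506255, p(83)=23338469, p(84)=26543660, p(85)=30167357, p(86)=34262962, p(87)=38887673, p(88)=44108109, p(89)=49995925, p(90)=56634173, p(91)=64112359, p(92)=72533807, p(93)=82010177, p(94)=92669720, p(95)=104651419, p(96)=118114304, p(97)=133230930, p(98)=150198136, p(99)=169229875, p(100)=190569292, p(101)=214481126, p(102)=241265379, p(103)=271248950, p(104)=304801365, p(105)=342325709, p(106)=384276336, p(107)=431149389, p(108)=483502844, p(109)=541946240, p(110)=607163746, p(111)=679903203, p(112)=761002156, p(113)=851376628, p(114)=952050665, p(115)=1064144451, p(116)=1188908248, p(117)=1327710076, p(118)=1482074143, p(119)=1653668665, p(120)=1844349560, p(121)=2056148051, p(122)=2291320912, p(123)=2552338241, p(124)=2841940500, p(125)=3163127352, p(126)=3519222692, p(127)=3913864295, p(128)=4351078600, p(129)=4835271870, p(130)=5371315400, p(131)=5964539504, p(132)=6620830889.
Final step: p(133) = p(132) + p(131) - p(128) - p(126) + p(121) + p(118) - p(111) - p(107) + p(98) + p(93) - p(82) - p(76) + p(63) + p(56) - p(41) - p(33) + p(16) + p(7)
= 6620830889 + 5964539504 - 4351078600 - 3519222692 + 2056148051 + 1482074143 - 679903203 - 431149389 + 150198136 + 82010177 - 20506255 - 9289091 + 1505499 + 526823 - 44583 - 10143 + 231 + 15
= 7346629512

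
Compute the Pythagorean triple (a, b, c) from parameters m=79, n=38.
(4797, 6004, 7685)

Euclid's formula: a = m² - n², b = 2mn, c = m² + n²
m = 79, n = 38
a = 79² - 38² = 6241 - 1444 = 4797
b = 2 × 79 × 38 = 6004
c = 79² + 38² = 6241 + 1444 = 7685
Verification: 4797² + 6004² = 23011209 + 36048016 = 59059225 = 7685² ✓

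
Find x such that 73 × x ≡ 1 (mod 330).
217

gcd(73, 330) = 1, so the inverse exists.
Extended Euclidean algorithm on (330, 73):
330 = 4 × 73 + 38  ⟹  38 = (1)·330 + (-4)·73
73 = 1 × 38 + 35  ⟹  35 = (-1)·330 + (5)·73
38 = 1 × 35 + 3  ⟹  3 = (2)·330 + (-9)·73
35 = 11 × 3 + 2  ⟹  2 = (-23)·330 + (104)·73
3 = 1 × 2 + 1  ⟹  1 = (25)·330 + (-113)·73
So (-113)·73 ≡ 1 (mod 330), i.e. 73^(-1) ≡ -113 ≡ 217 (mod 330).
Check: 73 × 217 = 15841 ≡ 1 (mod 330)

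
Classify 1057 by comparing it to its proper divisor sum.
deficient

Proper divisors of 1057: sum = 1 + 7 + 151 = 159
Since 159 < 1057, 1057 is deficient.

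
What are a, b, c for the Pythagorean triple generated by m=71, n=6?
(5005, 852, 5077)

Euclid's formula: a = m² - n², b = 2mn, c = m² + n²
m = 71, n = 6
a = 71² - 6² = 5041 - 36 = 5005
b = 2 × 71 × 6 = 852
c = 71² + 6² = 5041 + 36 = 5077
Verification: 5005² + 852² = 25050025 + 725904 = 25775929 = 5077² ✓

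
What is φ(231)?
120

231 = 3 × 7 × 11
φ(n) = n × ∏(1 - 1/p) for each prime p dividing n
φ(231) = 231 × (1 - 1/3) × (1 - 1/7) × (1 - 1/11) = 120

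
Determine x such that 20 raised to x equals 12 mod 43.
31

Baby-step giant-step with step n = ⌈√43⌉ = 7.
Baby steps 20^j mod 43 (j:value) for j=0..6: 0:1, 1:20, 2:13, 3:2, 4:40, 5:26, 6:4.
Giant-step multiplier: 20^(-7) ≡ 20^(42-7) = 20^35 ≡ 7 (mod 43).
Giant steps γ_i = 12·7^i mod 43: γ_0=12, γ_1=41, γ_2=29, γ_3=31, γ_4=2 (in table at j=3).
x = i·n + j = 4·7 + 3 = 31.
Check: 20^31 ≡ 12 (mod 43).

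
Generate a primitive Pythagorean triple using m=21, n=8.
(377, 336, 505)

Euclid's formula: a = m² - n², b = 2mn, c = m² + n²
m = 21, n = 8
a = 21² - 8² = 441 - 64 = 377
b = 2 × 21 × 8 = 336
c = 21² + 8² = 441 + 64 = 505
Verification: 377² + 336² = 142129 + 112896 = 255025 = 505² ✓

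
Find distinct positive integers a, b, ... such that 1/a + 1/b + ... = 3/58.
1/20 + 1/580

Greedy algorithm:
3/58: ceiling(58/3) = 20, use 1/20
1/580: ceiling(580/1) = 580, use 1/580
Result: 3/58 = 1/20 + 1/580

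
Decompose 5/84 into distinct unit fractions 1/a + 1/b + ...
1/17 + 1/1428

Greedy algorithm:
5/84: ceiling(84/5) = 17, use 1/17
1/1428: ceiling(1428/1) = 1428, use 1/1428
Result: 5/84 = 1/17 + 1/1428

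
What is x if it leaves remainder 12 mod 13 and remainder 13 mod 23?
220

Using Chinese Remainder Theorem:
M = 13 × 23 = 299
M1 = 23, M2 = 13
y1 = 23^(-1) mod 13 = 4
y2 = 13^(-1) mod 23 = 16
x = (12×23×4 + 13×13×16) mod 299 = 220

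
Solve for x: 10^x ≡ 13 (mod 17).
12

Baby-step giant-step with step n = ⌈√17⌉ = 5.
Baby steps 10^j mod 17 (j:value) for j=0..4: 0:1, 1:10, 2:15, 3:14, 4:4.
Giant-step multiplier: 10^(-5) ≡ 10^(16-5) = 10^11 ≡ 3 (mod 17).
Giant steps γ_i = 13·3^i mod 17: γ_0=13, γ_1=5, γ_2=15 (in table at j=2).
x = i·n + j = 2·5 + 2 = 12.
Check: 10^12 ≡ 13 (mod 17).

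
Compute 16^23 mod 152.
80

Repeated squaring. Binary of 23 = 10111.
16^1 ≡ 16 (mod 152); 16^2 ≡ 104 (mod 152); 16^4 ≡ 24 (mod 152); 16^8 ≡ 120 (mod 152); 16^16 ≡ 112 (mod 152)
16^23 = 16^1 × 16^2 × 16^4 × 16^16 ≡ 80 (mod 152)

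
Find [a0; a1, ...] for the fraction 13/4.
[3; 4]

Euclidean algorithm steps:
13 = 3 × 4 + 1
4 = 4 × 1 + 0
Continued fraction: [3; 4]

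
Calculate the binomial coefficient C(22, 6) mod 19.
0

Using Lucas' theorem:
Write n=22 and k=6 in base 19:
n in base 19: [1, 3]
k in base 19: [0, 6]
C(22,6) mod 19 = ∏ C(n_i, k_i) mod 19
Digit binomials (mod 19): C(1,0) = 1; C(3,6) = 0 (k_i > n_i)
Product: 1 × 0 = 0 ≡ 0 (mod 19)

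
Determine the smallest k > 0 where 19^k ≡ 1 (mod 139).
138

139 is prime, so ord(19) divides φ(139) = 138.
Divisors of 138: 1, 2, 3, 6, 23, 46, 69, 138.
Repeated squaring: 19^1 ≡ 19, 19^2 ≡ 83, 19^4 ≡ 78, 19^8 ≡ 107, 19^16 ≡ 51, 19^32 ≡ 99, 19^64 ≡ 71, 19^128 ≡ 37 (mod 139).
Test 19^d mod 139 for each divisor d in increasing order:
19^1 ≡ 19
19^2 ≡ 83
19^3 = 19^2·19^1 ≡ 48
19^6 = 19^4·19^2 ≡ 80
19^23 = 19^16·19^4·19^2·19^1 ≡ 97
19^46 = 19^32·19^8·19^4·19^2 ≡ 96
19^69 = 19^64·19^4·19^1 ≡ 138
19^138 = 19^128·19^8·19^2 ≡ 1  ← first divisor giving 1
The order is 138.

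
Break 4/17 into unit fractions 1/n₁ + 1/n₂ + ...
1/5 + 1/29 + 1/1233 + 1/3039345

Greedy algorithm:
4/17: ceiling(17/4) = 5, use 1/5
3/85: ceiling(85/3) = 29, use 1/29
2/2465: ceiling(2465/2) = 1233, use 1/1233
1/3039345: ceiling(3039345/1) = 3039345, use 1/3039345
Result: 4/17 = 1/5 + 1/29 + 1/1233 + 1/3039345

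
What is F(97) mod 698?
499

Matrix identity: Q^n = [[F_(n+1), F_n], [F_n, F_(n-1)]] with Q = [[1,1],[1,0]].
n = 97 = 1100001₂. Square-and-multiply, entries mod 698:
Q^1 = [[1,1],[1,0]]
Q^3 = (Q^1)²·Q = [[3,2],[2,1]]
Q^6 = (Q^3)² = [[13,8],[8,5]]
Q^12 = (Q^6)² = [[233,144],[144,89]]
Q^24 = (Q^12)² = [[339,300],[300,39]]
Q^48 = (Q^24)² = [[407,324],[324,83]]
Q^97 = (Q^48)²·Q = [[115,499],[499,314]]
F_97 mod 698 = Q^97[0][1] = 499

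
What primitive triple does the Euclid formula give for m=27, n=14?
(533, 756, 925)

Euclid's formula: a = m² - n², b = 2mn, c = m² + n²
m = 27, n = 14
a = 27² - 14² = 729 - 196 = 533
b = 2 × 27 × 14 = 756
c = 27² + 14² = 729 + 196 = 925
Verification: 533² + 756² = 284089 + 571536 = 855625 = 925² ✓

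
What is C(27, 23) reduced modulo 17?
6

Using Lucas' theorem:
Write n=27 and k=23 in base 17:
n in base 17: [1, 10]
k in base 17: [1, 6]
C(27,23) mod 17 = ∏ C(n_i, k_i) mod 17
Digit binomials (mod 17): C(1,1) = 1; C(10,6) = 210 ≡ 6
Product: 1 × 6 = 6 ≡ 6 (mod 17)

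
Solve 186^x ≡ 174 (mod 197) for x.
190

Baby-step giant-step with step n = ⌈√197⌉ = 15.
Baby steps 186^j mod 197 (j:value) for j=0..14: 0:1, 1:186, 2:121, 3:48, 4:63, 5:95, 6:137, 7:69, 8:29, 9:75, 10:160, 11:13, 12:54, 13:194, 14:33.
Giant-step multiplier: 186^(-15) ≡ 186^(196-15) = 186^181 ≡ 89 (mod 197).
Giant steps γ_i = 174·89^i mod 197: γ_0=174, γ_1=120, γ_2=42, γ_3=192, γ_4=146, γ_5=189, γ_6=76, γ_7=66, γ_8=161, γ_9=145, γ_10=100, γ_11=35, γ_12=160 (in table at j=10).
x = i·n + j = 12·15 + 10 = 190.
Check: 186^190 ≡ 174 (mod 197).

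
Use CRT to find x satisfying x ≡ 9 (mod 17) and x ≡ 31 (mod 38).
145

Using Chinese Remainder Theorem:
M = 17 × 38 = 646
M1 = 38, M2 = 17
y1 = 38^(-1) mod 17 = 13
y2 = 17^(-1) mod 38 = 9
x = (9×38×13 + 31×17×9) mod 646 = 145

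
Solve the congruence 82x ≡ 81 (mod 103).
x ≡ 55 (mod 103)

gcd(82, 103) = 1, which divides 81, so solutions exist.
Find 82^(-1) mod 103 by the extended Euclidean algorithm:
103 = 1 × 82 + 21  ⟹  21 = (1)·103 + (-1)·82
82 = 3 × 21 + 19  ⟹  19 = (-3)·103 + (4)·82
21 = 1 × 19 + 2  ⟹  2 = (4)·103 + (-5)·82
19 = 9 × 2 + 1  ⟹  1 = (-39)·103 + (49)·82
So (49)·82 ≡ 1 (mod 103), i.e. 82^(-1) ≡ 49 (mod 103).
x ≡ 49 × 81 = 3969 ≡ 55 (mod 103).
Check: 82 × 55 = 4510 ≡ 81 (mod 103).
Unique solution: x ≡ 55 (mod 103)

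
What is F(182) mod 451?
122

Matrix identity: Q^n = [[F_(n+1), F_n], [F_n, F_(n-1)]] with Q = [[1,1],[1,0]].
n = 182 = 10110110₂. Square-and-multiply, entries mod 451:
Q^1 = [[1,1],[1,0]]
Q^2 = (Q^1)² = [[2,1],[1,1]]
Q^5 = (Q^2)²·Q = [[8,5],[5,3]]
Q^11 = (Q^5)²·Q = [[144,89],[89,55]]
Q^22 = (Q^11)² = [[244,122],[122,122]]
Q^45 = (Q^22)²·Q = [[8,5],[5,3]]
Q^91 = (Q^45)²·Q = [[144,89],[89,55]]
Q^182 = (Q^91)² = [[244,122],[122,122]]
F_182 mod 451 = Q^182[0][1] = 122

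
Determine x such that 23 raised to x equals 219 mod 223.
135

Baby-step giant-step with step n = ⌈√223⌉ = 15.
Baby steps 23^j mod 223 (j:value) for j=0..14: 0:1, 1:23, 2:83, 3:125, 4:199, 5:117, 6:15, 7:122, 8:130, 9:91, 10:86, 11:194, 12:2, 13:46, 14:166.
Giant-step multiplier: 23^(-15) ≡ 23^(222-15) = 23^207 ≡ 190 (mod 223).
Giant steps γ_i = 219·190^i mod 223: γ_0=219, γ_1=132, γ_2=104, γ_3=136, γ_4=195, γ_5=32, γ_6=59, γ_7=60, γ_8=27, γ_9=1 (in table at j=0).
x = i·n + j = 9·15 + 0 = 135.
Check: 23^135 ≡ 219 (mod 223).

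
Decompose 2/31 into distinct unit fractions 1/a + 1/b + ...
1/16 + 1/496

Greedy algorithm:
2/31: ceiling(31/2) = 16, use 1/16
1/496: ceiling(496/1) = 496, use 1/496
Result: 2/31 = 1/16 + 1/496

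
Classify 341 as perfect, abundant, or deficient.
deficient

Proper divisors of 341: sum = 1 + 11 + 31 = 43
Since 43 < 341, 341 is deficient.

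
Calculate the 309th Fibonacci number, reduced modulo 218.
174

Matrix identity: Q^n = [[F_(n+1), F_n], [F_n, F_(n-1)]] with Q = [[1,1],[1,0]].
n = 309 = 100110101₂. Square-and-multiply, entries mod 218:
Q^1 = [[1,1],[1,0]]
Q^2 = (Q^1)² = [[2,1],[1,1]]
Q^4 = (Q^2)² = [[5,3],[3,2]]
Q^9 = (Q^4)²·Q = [[55,34],[34,21]]
Q^19 = (Q^9)²·Q = [[7,39],[39,186]]
Q^38 = (Q^19)² = [[44,115],[115,147]]
Q^77 = (Q^38)²·Q = [[66,119],[119,165]]
Q^154 = (Q^77)² = [[205,21],[21,184]]
Q^309 = (Q^154)²·Q = [[59,174],[174,103]]
F_309 mod 218 = Q^309[0][1] = 174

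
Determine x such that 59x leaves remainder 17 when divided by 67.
x ≡ 23 (mod 67)

gcd(59, 67) = 1, which divides 17, so solutions exist.
Find 59^(-1) mod 67 by the extended Euclidean algorithm:
67 = 1 × 59 + 8  ⟹  8 = (1)·67 + (-1)·59
59 = 7 × 8 + 3  ⟹  3 = (-7)·67 + (8)·59
8 = 2 × 3 + 2  ⟹  2 = (15)·67 + (-17)·59
3 = 1 × 2 + 1  ⟹  1 = (-22)·67 + (25)·59
So (25)·59 ≡ 1 (mod 67), i.e. 59^(-1) ≡ 25 (mod 67).
x ≡ 25 × 17 = 425 ≡ 23 (mod 67).
Check: 59 × 23 = 1357 ≡ 17 (mod 67).
Unique solution: x ≡ 23 (mod 67)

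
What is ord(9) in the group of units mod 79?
39

79 is prime, so ord(9) divides φ(79) = 78.
Divisors of 78: 1, 2, 3, 6, 13, 26, 39, 78.
Repeated squaring: 9^1 ≡ 9, 9^2 ≡ 2, 9^4 ≡ 4, 9^8 ≡ 16, 9^16 ≡ 19, 9^32 ≡ 45, 9^64 ≡ 50 (mod 79).
Test 9^d mod 79 for each divisor d in increasing order:
9^1 ≡ 9
9^2 ≡ 2
9^3 = 9^2·9^1 ≡ 18
9^6 = 9^4·9^2 ≡ 8
9^13 = 9^8·9^4·9^1 ≡ 23
9^26 = 9^16·9^8·9^2 ≡ 55
9^39 = 9^32·9^4·9^2·9^1 ≡ 1  ← first divisor giving 1
The order is 39.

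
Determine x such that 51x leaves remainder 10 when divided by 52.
x ≡ 42 (mod 52)

gcd(51, 52) = 1, which divides 10, so solutions exist.
Find 51^(-1) mod 52 by the extended Euclidean algorithm:
52 = 1 × 51 + 1  ⟹  1 = (1)·52 + (-1)·51
So (-1)·51 ≡ 1 (mod 52), i.e. 51^(-1) ≡ -1 ≡ 51 (mod 52).
x ≡ 51 × 10 = 510 ≡ 42 (mod 52).
Check: 51 × 42 = 2142 ≡ 10 (mod 52).
Unique solution: x ≡ 42 (mod 52)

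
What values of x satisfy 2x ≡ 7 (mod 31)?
x ≡ 19 (mod 31)

gcd(2, 31) = 1, which divides 7, so solutions exist.
Find 2^(-1) mod 31 by the extended Euclidean algorithm:
31 = 15 × 2 + 1  ⟹  1 = (1)·31 + (-15)·2
So (-15)·2 ≡ 1 (mod 31), i.e. 2^(-1) ≡ -15 ≡ 16 (mod 31).
x ≡ 16 × 7 = 112 ≡ 19 (mod 31).
Check: 2 × 19 = 38 ≡ 7 (mod 31).
Unique solution: x ≡ 19 (mod 31)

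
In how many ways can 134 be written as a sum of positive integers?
8149040695

p(n) counts ways to write n as a sum of positive integers (order ignored).
Euler's pentagonal recurrence: p(k) = p(k-1) + p(k-2) - p(k-5) - p(k-7) + p(k-12) + p(k-15) - ... (offsets j(3j∓1)/2, signs ++--, p(0)=1, p(<0)=0).
DP table for k = 0..133: p(0)=1, p(1)=1, p(2)=2, p(3)=3, p(4)=5, p(5)=7, p(6)=11, p(7)=15, p(8)=22, p(9)=30, p(10)=42, p(11)=56, p(12)=77, p(13)=101, p(14)=135, p(15)=176, p(16)=231, p(17)=297, p(18)=385, p(19)=490, p(20)=627, p(21)=792, p(22)=1002, p(23)=1255, p(24)=1575, p(25)=1958, p(26)=2436, p(27)=3010, p(28)=3718, p(29)=4565, p(30)=5604, p(31)=6842, p(32)=8349, p(33)=10143, p(34)=12310, p(35)=14883, p(36)=17977, p(37)=21637, p(38)=26015, p(39)=31185, p(40)=37338, p(41)=44583, p(42)=53174, p(43)=63261, p(44)=75175, p(45)=89134, p(46)=105558, p(47)=124754, p(48)=147273, p(49)=173525, p(50)=204226, p(51)=239943, p(52)=281589, p(53)=329931, p(54)=386155, p(55)=451276, p(56)=526823, p(57)=614154, p(58)=715220, p(59)=831820, p(60)=966467, p(61)=1121505, p(62)=1300156, p(63)=1505499, p(64)=1741630, p(65)=2012558, p(66)=2323520, p(67)=2679689, p(68)=3087735, p(69)=3554345, p(70)=4087968, p(71)=4697205, p(72)=5392783, p(73)=6185689, p(74)=7089500, p(75)=8118264, p(76)=9289091, p(77)=10619863, p(78)=12132164, p(79)=13848650, p(80)=15796476, p(81)=18004327, p(82)=20506255, p(83)=23338469, p(84)=26543660, p(85)=30167357, p(86)=34262962, p(87)=38887673, p(88)=44108109, p(89)=49995925, p(90)=56634173, p(91)=64112359, p(92)=72533807, p(93)=82010177, p(94)=92669720, p(95)=104651419, p(96)=118114304, p(97)=133230930, p(98)=150198136, p(99)=169229875, p(100)=190569292, p(101)=214481126, p(102)=241265379, p(103)=271248950, p(104)=304801365, p(105)=342325709, p(106)=384276336, p(107)=431149389, p(108)=483502844, p(109)=541946240, p(110)=607163746, p(111)=679903203, p(112)=761002156, p(113)=851376628, p(114)=952050665, p(115)=1064144451, p(116)=1188908248, p(117)=1327710076, p(118)=1482074143, p(119)=1653668665, p(120)=1844349560, p(121)=2056148051, p(122)=2291320912, p(123)=2552338241, p(124)=2841940500, p(125)=3163127352, p(126)=3519222692, p(127)=3913864295, p(128)=4351078600, p(129)=4835271870, p(130)=5371315400, p(131)=5964539504, p(132)=6620830889, p(133)=7346629512.
Final step: p(134) = p(133) + p(132) - p(129) - p(127) + p(122) + p(119) - p(112) - p(108) + p(99) + p(94) - p(83) - p(77) + p(64) + p(57) - p(42) - p(34) + p(17) + p(8)
= 7346629512 + 6620830889 - 4835271870 - 3913864295 + 2291320912 + 1653668665 - 761002156 - 483502844 + 169229875 + 92669720 - 23338469 - 10619863 + 1741630 + 614154 - 53174 - 12310 + 297 + 22
= 8149040695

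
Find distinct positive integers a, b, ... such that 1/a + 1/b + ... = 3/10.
1/4 + 1/20

Greedy algorithm:
3/10: ceiling(10/3) = 4, use 1/4
1/20: ceiling(20/1) = 20, use 1/20
Result: 3/10 = 1/4 + 1/20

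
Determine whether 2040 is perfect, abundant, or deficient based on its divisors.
abundant

Proper divisors of 2040: sum = 1 + 2 + 3 + 4 + 5 + 6 + 8 + 10 + ... + 408 + 510 + 680 + 1020 (31 divisors) = 4440
Since 4440 > 2040, 2040 is abundant.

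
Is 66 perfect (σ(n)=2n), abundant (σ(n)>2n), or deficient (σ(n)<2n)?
abundant

Proper divisors of 66: sum = 1 + 2 + 3 + 6 + 11 + 22 + 33 = 78
Since 78 > 66, 66 is abundant.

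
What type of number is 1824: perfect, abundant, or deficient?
abundant

Proper divisors of 1824: sum = 1 + 2 + 3 + 4 + 6 + 8 + 12 + 16 + ... + 304 + 456 + 608 + 912 (23 divisors) = 3216
Since 3216 > 1824, 1824 is abundant.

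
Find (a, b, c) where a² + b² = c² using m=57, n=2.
(3245, 228, 3253)

Euclid's formula: a = m² - n², b = 2mn, c = m² + n²
m = 57, n = 2
a = 57² - 2² = 3249 - 4 = 3245
b = 2 × 57 × 2 = 228
c = 57² + 2² = 3249 + 4 = 3253
Verification: 3245² + 228² = 10530025 + 51984 = 10582009 = 3253² ✓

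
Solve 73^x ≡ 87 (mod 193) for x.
93

Baby-step giant-step with step n = ⌈√193⌉ = 14.
Baby steps 73^j mod 193 (j:value) for j=0..13: 0:1, 1:73, 2:118, 3:122, 4:28, 5:114, 6:23, 7:135, 8:12, 9:104, 10:65, 11:113, 12:143, 13:17.
Giant-step multiplier: 73^(-14) ≡ 73^(192-14) = 73^178 ≡ 100 (mod 193).
Giant steps γ_i = 87·100^i mod 193: γ_0=87, γ_1=15, γ_2=149, γ_3=39, γ_4=40, γ_5=140, γ_6=104 (in table at j=9).
x = i·n + j = 6·14 + 9 = 93.
Check: 73^93 ≡ 87 (mod 193).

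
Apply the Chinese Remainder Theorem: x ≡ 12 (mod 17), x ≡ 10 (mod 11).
131

Using Chinese Remainder Theorem:
M = 17 × 11 = 187
M1 = 11, M2 = 17
y1 = 11^(-1) mod 17 = 14
y2 = 17^(-1) mod 11 = 2
x = (12×11×14 + 10×17×2) mod 187 = 131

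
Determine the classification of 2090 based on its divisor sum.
abundant

Proper divisors of 2090: sum = 1 + 2 + 5 + 10 + 11 + 19 + 22 + 38 + 55 + 95 + 110 + 190 + 209 + 418 + 1045 = 2230
Since 2230 > 2090, 2090 is abundant.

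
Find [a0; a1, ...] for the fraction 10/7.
[1; 2, 3]

Euclidean algorithm steps:
10 = 1 × 7 + 3
7 = 2 × 3 + 1
3 = 3 × 1 + 0
Continued fraction: [1; 2, 3]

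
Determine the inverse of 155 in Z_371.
225

gcd(155, 371) = 1, so the inverse exists.
Extended Euclidean algorithm on (371, 155):
371 = 2 × 155 + 61  ⟹  61 = (1)·371 + (-2)·155
155 = 2 × 61 + 33  ⟹  33 = (-2)·371 + (5)·155
61 = 1 × 33 + 28  ⟹  28 = (3)·371 + (-7)·155
33 = 1 × 28 + 5  ⟹  5 = (-5)·371 + (12)·155
28 = 5 × 5 + 3  ⟹  3 = (28)·371 + (-67)·155
5 = 1 × 3 + 2  ⟹  2 = (-33)·371 + (79)·155
3 = 1 × 2 + 1  ⟹  1 = (61)·371 + (-146)·155
So (-146)·155 ≡ 1 (mod 371), i.e. 155^(-1) ≡ -146 ≡ 225 (mod 371).
Check: 155 × 225 = 34875 ≡ 1 (mod 371)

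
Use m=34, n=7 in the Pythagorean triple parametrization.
(1107, 476, 1205)

Euclid's formula: a = m² - n², b = 2mn, c = m² + n²
m = 34, n = 7
a = 34² - 7² = 1156 - 49 = 1107
b = 2 × 34 × 7 = 476
c = 34² + 7² = 1156 + 49 = 1205
Verification: 1107² + 476² = 1225449 + 226576 = 1452025 = 1205² ✓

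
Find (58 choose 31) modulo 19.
0

Using Lucas' theorem:
Write n=58 and k=31 in base 19:
n in base 19: [3, 1]
k in base 19: [1, 12]
C(58,31) mod 19 = ∏ C(n_i, k_i) mod 19
Digit binomials (mod 19): C(3,1) = 3; C(1,12) = 0 (k_i > n_i)
Product: 3 × 0 = 0 ≡ 0 (mod 19)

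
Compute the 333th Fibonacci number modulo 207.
2

Matrix identity: Q^n = [[F_(n+1), F_n], [F_n, F_(n-1)]] with Q = [[1,1],[1,0]].
n = 333 = 101001101₂. Square-and-multiply, entries mod 207:
Q^1 = [[1,1],[1,0]]
Q^2 = (Q^1)² = [[2,1],[1,1]]
Q^5 = (Q^2)²·Q = [[8,5],[5,3]]
Q^10 = (Q^5)² = [[89,55],[55,34]]
Q^20 = (Q^10)² = [[182,141],[141,41]]
Q^41 = (Q^20)²·Q = [[199,13],[13,186]]
Q^83 = (Q^41)²·Q = [[63,26],[26,37]]
Q^166 = (Q^83)² = [[91,116],[116,182]]
Q^333 = (Q^166)²·Q = [[206,2],[2,204]]
F_333 mod 207 = Q^333[0][1] = 2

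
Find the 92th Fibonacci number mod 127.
105

Matrix identity: Q^n = [[F_(n+1), F_n], [F_n, F_(n-1)]] with Q = [[1,1],[1,0]].
n = 92 = 1011100₂. Square-and-multiply, entries mod 127:
Q^1 = [[1,1],[1,0]]
Q^2 = (Q^1)² = [[2,1],[1,1]]
Q^5 = (Q^2)²·Q = [[8,5],[5,3]]
Q^11 = (Q^5)²·Q = [[17,89],[89,55]]
Q^23 = (Q^11)²·Q = [[13,82],[82,58]]
Q^46 = (Q^23)² = [[35,107],[107,55]]
Q^92 = (Q^46)² = [[101,105],[105,123]]
F_92 mod 127 = Q^92[0][1] = 105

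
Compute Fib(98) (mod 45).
19

Matrix identity: Q^n = [[F_(n+1), F_n], [F_n, F_(n-1)]] with Q = [[1,1],[1,0]].
n = 98 = 1100010₂. Square-and-multiply, entries mod 45:
Q^1 = [[1,1],[1,0]]
Q^3 = (Q^1)²·Q = [[3,2],[2,1]]
Q^6 = (Q^3)² = [[13,8],[8,5]]
Q^12 = (Q^6)² = [[8,9],[9,44]]
Q^24 = (Q^12)² = [[10,18],[18,37]]
Q^49 = (Q^24)²·Q = [[10,19],[19,36]]
Q^98 = (Q^49)² = [[11,19],[19,37]]
F_98 mod 45 = Q^98[0][1] = 19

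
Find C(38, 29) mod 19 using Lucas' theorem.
0

Using Lucas' theorem:
Write n=38 and k=29 in base 19:
n in base 19: [2, 0]
k in base 19: [1, 10]
C(38,29) mod 19 = ∏ C(n_i, k_i) mod 19
Digit binomials (mod 19): C(2,1) = 2; C(0,10) = 0 (k_i > n_i)
Product: 2 × 0 = 0 ≡ 0 (mod 19)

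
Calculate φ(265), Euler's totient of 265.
208

265 = 5 × 53
φ(n) = n × ∏(1 - 1/p) for each prime p dividing n
φ(265) = 265 × (1 - 1/5) × (1 - 1/53) = 208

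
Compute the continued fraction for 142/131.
[1; 11, 1, 10]

Euclidean algorithm steps:
142 = 1 × 131 + 11
131 = 11 × 11 + 10
11 = 1 × 10 + 1
10 = 10 × 1 + 0
Continued fraction: [1; 11, 1, 10]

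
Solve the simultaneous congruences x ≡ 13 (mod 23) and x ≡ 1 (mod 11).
243

Using Chinese Remainder Theorem:
M = 23 × 11 = 253
M1 = 11, M2 = 23
y1 = 11^(-1) mod 23 = 21
y2 = 23^(-1) mod 11 = 1
x = (13×11×21 + 1×23×1) mod 253 = 243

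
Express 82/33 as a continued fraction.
[2; 2, 16]

Euclidean algorithm steps:
82 = 2 × 33 + 16
33 = 2 × 16 + 1
16 = 16 × 1 + 0
Continued fraction: [2; 2, 16]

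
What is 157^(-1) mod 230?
63

gcd(157, 230) = 1, so the inverse exists.
Extended Euclidean algorithm on (230, 157):
230 = 1 × 157 + 73  ⟹  73 = (1)·230 + (-1)·157
157 = 2 × 73 + 11  ⟹  11 = (-2)·230 + (3)·157
73 = 6 × 11 + 7  ⟹  7 = (13)·230 + (-19)·157
11 = 1 × 7 + 4  ⟹  4 = (-15)·230 + (22)·157
7 = 1 × 4 + 3  ⟹  3 = (28)·230 + (-41)·157
4 = 1 × 3 + 1  ⟹  1 = (-43)·230 + (63)·157
So (63)·157 ≡ 1 (mod 230), i.e. 157^(-1) ≡ 63 (mod 230).
Check: 157 × 63 = 9891 ≡ 1 (mod 230)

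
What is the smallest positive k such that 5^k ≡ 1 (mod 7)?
6

7 is prime, so ord(5) divides φ(7) = 6.
Divisors of 6: 1, 2, 3, 6.
Repeated squaring: 5^1 ≡ 5, 5^2 ≡ 4, 5^4 ≡ 2 (mod 7).
Test 5^d mod 7 for each divisor d in increasing order:
5^1 ≡ 5
5^2 ≡ 4
5^3 = 5^2·5^1 ≡ 6
5^6 = 5^4·5^2 ≡ 1  ← first divisor giving 1
The order is 6.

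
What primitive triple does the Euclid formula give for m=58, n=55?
(339, 6380, 6389)

Euclid's formula: a = m² - n², b = 2mn, c = m² + n²
m = 58, n = 55
a = 58² - 55² = 3364 - 3025 = 339
b = 2 × 58 × 55 = 6380
c = 58² + 55² = 3364 + 3025 = 6389
Verification: 339² + 6380² = 114921 + 40704400 = 40819321 = 6389² ✓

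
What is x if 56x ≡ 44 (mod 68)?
x ≡ 2 (mod 17)

gcd(56, 68) = 4, which divides 44, so solutions exist.
Divide through by 4: 14x ≡ 11 (mod 17).
Find 14^(-1) mod 17 by the extended Euclidean algorithm:
17 = 1 × 14 + 3  ⟹  3 = (1)·17 + (-1)·14
14 = 4 × 3 + 2  ⟹  2 = (-4)·17 + (5)·14
3 = 1 × 2 + 1  ⟹  1 = (5)·17 + (-6)·14
So (-6)·14 ≡ 1 (mod 17), i.e. 14^(-1) ≡ -6 ≡ 11 (mod 17).
x ≡ 11 × 11 = 121 ≡ 2 (mod 17).
Check: 56 × 2 = 112 ≡ 44 (mod 68).
x ≡ 2 (mod 17), giving 4 solutions mod 68.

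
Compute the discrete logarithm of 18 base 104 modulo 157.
25

Baby-step giant-step with step n = ⌈√157⌉ = 13.
Baby steps 104^j mod 157 (j:value) for j=0..12: 0:1, 1:104, 2:140, 3:116, 4:132, 5:69, 6:111, 7:83, 8:154, 9:2, 10:51, 11:123, 12:75.
Giant-step multiplier: 104^(-13) ≡ 104^(156-13) = 104^143 ≡ 135 (mod 157).
Giant steps γ_i = 18·135^i mod 157: γ_0=18, γ_1=75 (in table at j=12).
x = i·n + j = 1·13 + 12 = 25.
Check: 104^25 ≡ 18 (mod 157).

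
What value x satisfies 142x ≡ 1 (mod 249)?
121

gcd(142, 249) = 1, so the inverse exists.
Extended Euclidean algorithm on (249, 142):
249 = 1 × 142 + 107  ⟹  107 = (1)·249 + (-1)·142
142 = 1 × 107 + 35  ⟹  35 = (-1)·249 + (2)·142
107 = 3 × 35 + 2  ⟹  2 = (4)·249 + (-7)·142
35 = 17 × 2 + 1  ⟹  1 = (-69)·249 + (121)·142
So (121)·142 ≡ 1 (mod 249), i.e. 142^(-1) ≡ 121 (mod 249).
Check: 142 × 121 = 17182 ≡ 1 (mod 249)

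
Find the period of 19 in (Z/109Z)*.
36

109 is prime, so ord(19) divides φ(109) = 108.
Divisors of 108: 1, 2, 3, 4, 6, 9, 12, 18, 27, 36, 54, 108.
Repeated squaring: 19^1 ≡ 19, 19^2 ≡ 34, 19^4 ≡ 66, 19^8 ≡ 105, 19^16 ≡ 16, 19^32 ≡ 38, 19^64 ≡ 27 (mod 109).
Test 19^d mod 109 for each divisor d in increasing order:
19^1 ≡ 19
19^2 ≡ 34
19^3 = 19^2·19^1 ≡ 101
19^4 ≡ 66
19^6 = 19^4·19^2 ≡ 64
19^9 = 19^8·19^1 ≡ 33
19^12 = 19^8·19^4 ≡ 63
19^18 = 19^16·19^2 ≡ 108
19^27 = 19^16·19^8·19^2·19^1 ≡ 76
19^36 = 19^32·19^4 ≡ 1  ← first divisor giving 1
The order is 36.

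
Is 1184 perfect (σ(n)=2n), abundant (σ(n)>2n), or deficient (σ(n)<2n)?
abundant

Proper divisors of 1184: sum = 1 + 2 + 4 + 8 + 16 + 32 + 37 + 74 + 148 + 296 + 592 = 1210
Since 1210 > 1184, 1184 is abundant.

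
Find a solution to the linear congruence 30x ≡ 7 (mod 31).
x ≡ 24 (mod 31)

gcd(30, 31) = 1, which divides 7, so solutions exist.
Find 30^(-1) mod 31 by the extended Euclidean algorithm:
31 = 1 × 30 + 1  ⟹  1 = (1)·31 + (-1)·30
So (-1)·30 ≡ 1 (mod 31), i.e. 30^(-1) ≡ -1 ≡ 30 (mod 31).
x ≡ 30 × 7 = 210 ≡ 24 (mod 31).
Check: 30 × 24 = 720 ≡ 7 (mod 31).
Unique solution: x ≡ 24 (mod 31)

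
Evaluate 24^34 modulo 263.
100

Repeated squaring. Binary of 34 = 100010.
24^1 ≡ 24 (mod 263); 24^2 ≡ 50 (mod 263); 24^4 ≡ 133 (mod 263); 24^8 ≡ 68 (mod 263); 24^16 ≡ 153 (mod 263); 24^32 ≡ 2 (mod 263)
24^34 = 24^2 × 24^32 ≡ 100 (mod 263)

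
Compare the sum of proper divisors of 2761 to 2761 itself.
deficient

Proper divisors of 2761: sum = 1 + 11 + 251 = 263
Since 263 < 2761, 2761 is deficient.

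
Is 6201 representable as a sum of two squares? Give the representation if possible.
24² + 75² (a=24, b=75)

Factorization: 6201 = 3^2 × 13 × 53
By Fermat: n is sum of two squares iff every prime p ≡ 3 (mod 4) appears to even power.
All primes ≡ 3 (mod 4) appear to even power.
Search a = 0, 1, 2, … for 6201 - a² a perfect square: first hit at a = 24: 6201 - 576 = 5625 = 75².
6201 = 24² + 75² = 576 + 5625 ✓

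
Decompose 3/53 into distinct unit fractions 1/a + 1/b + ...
1/18 + 1/954

Greedy algorithm:
3/53: ceiling(53/3) = 18, use 1/18
1/954: ceiling(954/1) = 954, use 1/954
Result: 3/53 = 1/18 + 1/954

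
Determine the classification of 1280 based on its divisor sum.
abundant

Proper divisors of 1280: sum = 1 + 2 + 4 + 5 + 8 + 10 + 16 + 20 + ... + 160 + 256 + 320 + 640 (17 divisors) = 1786
Since 1786 > 1280, 1280 is abundant.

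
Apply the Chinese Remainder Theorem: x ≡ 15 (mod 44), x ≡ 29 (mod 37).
103

Using Chinese Remainder Theorem:
M = 44 × 37 = 1628
M1 = 37, M2 = 44
y1 = 37^(-1) mod 44 = 25
y2 = 44^(-1) mod 37 = 16
x = (15×37×25 + 29×44×16) mod 1628 = 103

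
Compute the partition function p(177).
522115831195

p(n) counts ways to write n as a sum of positive integers (order ignored).
Euler's pentagonal recurrence: p(k) = p(k-1) + p(k-2) - p(k-5) - p(k-7) + p(k-12) + p(k-15) - ... (offsets j(3j∓1)/2, signs ++--, p(0)=1, p(<0)=0).
DP table for k = 0..176: p(0)=1, p(1)=1, p(2)=2, p(3)=3, p(4)=5, p(5)=7, p(6)=11, p(7)=15, p(8)=22, p(9)=30, p(10)=42, p(11)=56, p(12)=77, p(13)=101, p(14)=135, p(15)=176, p(16)=231, p(17)=297, p(18)=385, p(19)=490, p(20)=627, p(21)=792, p(22)=1002, p(23)=1255, p(24)=1575, p(25)=1958, p(26)=2436, p(27)=3010, p(28)=3718, p(29)=4565, p(30)=5604, p(31)=6842, p(32)=8349, p(33)=10143, p(34)=12310, p(35)=14883, p(36)=17977, p(37)=21637, p(38)=26015, p(39)=31185, p(40)=37338, p(41)=44583, p(42)=53174, p(43)=63261, p(44)=75175, p(45)=89134, p(46)=105558, p(47)=124754, p(48)=147273, p(49)=173525, p(50)=204226, p(51)=239943, p(52)=281589, p(53)=329931, p(54)=386155, p(55)=451276, p(56)=526823, p(57)=614154, p(58)=715220, p(59)=831820, p(60)=966467, p(61)=1121505, p(62)=1300156, p(63)=1505499, p(64)=1741630, p(65)=2012558, p(66)=2323520, p(67)=2679689, p(68)=3087735, p(69)=3554345, p(70)=4087968, p(71)=4697205, p(72)=5392783, p(73)=6185689, p(74)=7089500, p(75)=8118264, p(76)=9289091, p(77)=10619863, p(78)=12132164, p(79)=13848650, p(80)=15796476, p(81)=18004327, p(82)=20506255, p(83)=23338469, p(84)=26543660, p(85)=30167357, p(86)=34262962, p(87)=38887673, p(88)=44108109, p(89)=49995925, p(90)=56634173, p(91)=64112359, p(92)=72533807, p(93)=82010177, p(94)=92669720, p(95)=104651419, p(96)=118114304, p(97)=133230930, p(98)=150198136, p(99)=169229875, p(100)=190569292, p(101)=214481126, p(102)=241265379, p(103)=271248950, p(104)=304801365, p(105)=342325709, p(106)=384276336, p(107)=431149389, p(108)=483502844, p(109)=541946240, p(110)=607163746, p(111)=679903203, p(112)=761002156, p(113)=851376628, p(114)=952050665, p(115)=1064144451, p(116)=1188908248, p(117)=1327710076, p(118)=1482074143, p(119)=1653668665, p(120)=1844349560, p(121)=2056148051, p(122)=2291320912, p(123)=2552338241, p(124)=2841940500, p(125)=3163127352, p(126)=3519222692, p(127)=3913864295, p(128)=4351078600, p(129)=4835271870, p(130)=5371315400, p(131)=5964539504, p(132)=6620830889, p(133)=7346629512, p(134)=8149040695, p(135)=9035836076, p(136)=10015581680, p(137)=11097645016, p(138)=12292341831, p(139)=13610949895, p(140)=15065878135, p(141)=16670689208, p(142)=18440293320, p(143)=20390982757, p(144)=22540654445, p(145)=24908858009, p(146)=27517052599, p(147)=30388671978, p(148)=33549419497, p(149)=37027355200, p(150)=40853235313, p(151)=45060624582, p(152)=49686288421, p(153)=54770336324, p(154)=60356673280, p(155)=66493182097, p(156)=73232243759, p(157)=80630964769, p(158)=88751778802, p(159)=97662728555, p(160)=107438159466, p(161)=118159068427, p(162)=129913904637, p(163)=142798995930, p(164)=156919475295, p(165)=172389800255, p(166)=189334822579, p(167)=207890420102, p(168)=228204732751, p(169)=250438925115, p(170)=274768617130, p(171)=301384802048, p(172)=330495499613, p(173)=362326859895, p(174)=397125074750, p(175)=435157697830, p(176)=476715857290.
Final step: p(177) = p(176) + p(175) - p(172) - p(170) + p(165) + p(162) - p(155) - p(151) + p(142) + p(137) - p(126) - p(120) + p(107) + p(100) - p(85) - p(77) + p(60) + p(51) - p(32) - p(22) + p(1)
= 476715857290 + 435157697830 - 330495499613 - 274768617130 + 172389800255 + 129913904637 - 66493182097 - 45060624582 + 18440293320 + 11097645016 - 3519222692 - 1844349560 + 431149389 + 190569292 - 30167357 - 10619863 + 966467 + 239943 - 8349 - 1002 + 1
= 522115831195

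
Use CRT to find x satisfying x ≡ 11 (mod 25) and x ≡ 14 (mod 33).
311

Using Chinese Remainder Theorem:
M = 25 × 33 = 825
M1 = 33, M2 = 25
y1 = 33^(-1) mod 25 = 22
y2 = 25^(-1) mod 33 = 4
x = (11×33×22 + 14×25×4) mod 825 = 311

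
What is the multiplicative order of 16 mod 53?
13

53 is prime, so ord(16) divides φ(53) = 52.
Divisors of 52: 1, 2, 4, 13, 26, 52.
Repeated squaring: 16^1 ≡ 16, 16^2 ≡ 44, 16^4 ≡ 28, 16^8 ≡ 42, 16^16 ≡ 15, 16^32 ≡ 13 (mod 53).
Test 16^d mod 53 for each divisor d in increasing order:
16^1 ≡ 16
16^2 ≡ 44
16^4 ≡ 28
16^13 = 16^8·16^4·16^1 ≡ 1  ← first divisor giving 1
The order is 13.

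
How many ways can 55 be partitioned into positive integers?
451276

p(n) counts ways to write n as a sum of positive integers (order ignored).
Euler's pentagonal recurrence: p(k) = p(k-1) + p(k-2) - p(k-5) - p(k-7) + p(k-12) + p(k-15) - ... (offsets j(3j∓1)/2, signs ++--, p(0)=1, p(<0)=0).
DP table for k = 0..54: p(0)=1, p(1)=1, p(2)=2, p(3)=3, p(4)=5, p(5)=7, p(6)=11, p(7)=15, p(8)=22, p(9)=30, p(10)=42, p(11)=56, p(12)=77, p(13)=101, p(14)=135, p(15)=176, p(16)=231, p(17)=297, p(18)=385, p(19)=490, p(20)=627, p(21)=792, p(22)=1002, p(23)=1255, p(24)=1575, p(25)=1958, p(26)=2436, p(27)=3010, p(28)=3718, p(29)=4565, p(30)=5604, p(31)=6842, p(32)=8349, p(33)=10143, p(34)=12310, p(35)=14883, p(36)=17977, p(37)=21637, p(38)=26015, p(39)=31185, p(40)=37338, p(41)=44583, p(42)=53174, p(43)=63261, p(44)=75175, p(45)=89134, p(46)=105558, p(47)=124754, p(48)=147273, p(49)=173525, p(50)=204226, p(51)=239943, p(52)=281589, p(53)=329931, p(54)=386155.
Final step: p(55) = p(54) + p(53) - p(50) - p(48) + p(43) + p(40) - p(33) - p(29) + p(20) + p(15) - p(4)
= 386155 + 329931 - 204226 - 147273 + 63261 + 37338 - 10143 - 4565 + 627 + 176 - 5
= 451276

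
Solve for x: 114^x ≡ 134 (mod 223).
101

Baby-step giant-step with step n = ⌈√223⌉ = 15.
Baby steps 114^j mod 223 (j:value) for j=0..14: 0:1, 1:114, 2:62, 3:155, 4:53, 5:21, 6:164, 7:187, 8:133, 9:221, 10:218, 11:99, 12:136, 13:117, 14:181.
Giant-step multiplier: 114^(-15) ≡ 114^(222-15) = 114^207 ≡ 206 (mod 223).
Giant steps γ_i = 134·206^i mod 223: γ_0=134, γ_1=175, γ_2=147, γ_3=177, γ_4=113, γ_5=86, γ_6=99 (in table at j=11).
x = i·n + j = 6·15 + 11 = 101.
Check: 114^101 ≡ 134 (mod 223).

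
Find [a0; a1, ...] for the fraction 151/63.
[2; 2, 1, 1, 12]

Euclidean algorithm steps:
151 = 2 × 63 + 25
63 = 2 × 25 + 13
25 = 1 × 13 + 12
13 = 1 × 12 + 1
12 = 12 × 1 + 0
Continued fraction: [2; 2, 1, 1, 12]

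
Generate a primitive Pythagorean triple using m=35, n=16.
(969, 1120, 1481)

Euclid's formula: a = m² - n², b = 2mn, c = m² + n²
m = 35, n = 16
a = 35² - 16² = 1225 - 256 = 969
b = 2 × 35 × 16 = 1120
c = 35² + 16² = 1225 + 256 = 1481
Verification: 969² + 1120² = 938961 + 1254400 = 2193361 = 1481² ✓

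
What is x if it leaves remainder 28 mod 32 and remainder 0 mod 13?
156

Using Chinese Remainder Theorem:
M = 32 × 13 = 416
M1 = 13, M2 = 32
y1 = 13^(-1) mod 32 = 5
y2 = 32^(-1) mod 13 = 11
x = (28×13×5 + 0×32×11) mod 416 = 156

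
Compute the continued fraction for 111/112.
[0; 1, 111]

Euclidean algorithm steps:
111 = 0 × 112 + 111
112 = 1 × 111 + 1
111 = 111 × 1 + 0
Continued fraction: [0; 1, 111]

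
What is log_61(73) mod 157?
73

Baby-step giant-step with step n = ⌈√157⌉ = 13.
Baby steps 61^j mod 157 (j:value) for j=0..12: 0:1, 1:61, 2:110, 3:116, 4:11, 5:43, 6:111, 7:20, 8:121, 9:2, 10:122, 11:63, 12:75.
Giant-step multiplier: 61^(-13) ≡ 61^(156-13) = 61^143 ≡ 50 (mod 157).
Giant steps γ_i = 73·50^i mod 157: γ_0=73, γ_1=39, γ_2=66, γ_3=3, γ_4=150, γ_5=121 (in table at j=8).
x = i·n + j = 5·13 + 8 = 73.
Check: 61^73 ≡ 73 (mod 157).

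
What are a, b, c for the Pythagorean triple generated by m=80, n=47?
(4191, 7520, 8609)

Euclid's formula: a = m² - n², b = 2mn, c = m² + n²
m = 80, n = 47
a = 80² - 47² = 6400 - 2209 = 4191
b = 2 × 80 × 47 = 7520
c = 80² + 47² = 6400 + 2209 = 8609
Verification: 4191² + 7520² = 17564481 + 56550400 = 74114881 = 8609² ✓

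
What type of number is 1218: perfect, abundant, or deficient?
abundant

Proper divisors of 1218: sum = 1 + 2 + 3 + 6 + 7 + 14 + 21 + 29 + 42 + 58 + 87 + 174 + 203 + 406 + 609 = 1662
Since 1662 > 1218, 1218 is abundant.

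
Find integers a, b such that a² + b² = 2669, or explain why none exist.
13² + 50² (a=13, b=50)

Factorization: 2669 = 17 × 157
By Fermat: n is sum of two squares iff every prime p ≡ 3 (mod 4) appears to even power.
All primes ≡ 3 (mod 4) appear to even power.
Search a = 0, 1, 2, … for 2669 - a² a perfect square: first hit at a = 13: 2669 - 169 = 2500 = 50².
2669 = 13² + 50² = 169 + 2500 ✓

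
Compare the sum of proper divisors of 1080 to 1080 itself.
abundant

Proper divisors of 1080: sum = 1 + 2 + 3 + 4 + 5 + 6 + 8 + 9 + ... + 216 + 270 + 360 + 540 (31 divisors) = 2520
Since 2520 > 1080, 1080 is abundant.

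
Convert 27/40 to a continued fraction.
[0; 1, 2, 13]

Euclidean algorithm steps:
27 = 0 × 40 + 27
40 = 1 × 27 + 13
27 = 2 × 13 + 1
13 = 13 × 1 + 0
Continued fraction: [0; 1, 2, 13]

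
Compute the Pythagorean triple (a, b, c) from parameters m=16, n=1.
(255, 32, 257)

Euclid's formula: a = m² - n², b = 2mn, c = m² + n²
m = 16, n = 1
a = 16² - 1² = 256 - 1 = 255
b = 2 × 16 × 1 = 32
c = 16² + 1² = 256 + 1 = 257
Verification: 255² + 32² = 65025 + 1024 = 66049 = 257² ✓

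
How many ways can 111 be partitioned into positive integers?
679903203

p(n) counts ways to write n as a sum of positive integers (order ignored).
Euler's pentagonal recurrence: p(k) = p(k-1) + p(k-2) - p(k-5) - p(k-7) + p(k-12) + p(k-15) - ... (offsets j(3j∓1)/2, signs ++--, p(0)=1, p(<0)=0).
DP table for k = 0..110: p(0)=1, p(1)=1, p(2)=2, p(3)=3, p(4)=5, p(5)=7, p(6)=11, p(7)=15, p(8)=22, p(9)=30, p(10)=42, p(11)=56, p(12)=77, p(13)=101, p(14)=135, p(15)=176, p(16)=231, p(17)=297, p(18)=385, p(19)=490, p(20)=627, p(21)=792, p(22)=1002, p(23)=1255, p(24)=1575, p(25)=1958, p(26)=2436, p(27)=3010, p(28)=3718, p(29)=4565, p(30)=5604, p(31)=6842, p(32)=8349, p(33)=10143, p(34)=12310, p(35)=14883, p(36)=17977, p(37)=21637, p(38)=26015, p(39)=31185, p(40)=37338, p(41)=44583, p(42)=53174, p(43)=63261, p(44)=75175, p(45)=89134, p(46)=105558, p(47)=124754, p(48)=147273, p(49)=173525, p(50)=204226, p(51)=239943, p(52)=281589, p(53)=329931, p(54)=386155, p(55)=451276, p(56)=526823, p(57)=614154, p(58)=715220, p(59)=831820, p(60)=966467, p(61)=1121505, p(62)=1300156, p(63)=1505499, p(64)=1741630, p(65)=2012558, p(66)=2323520, p(67)=2679689, p(68)=3087735, p(69)=3554345, p(70)=4087968, p(71)=4697205, p(72)=5392783, p(73)=6185689, p(74)=7089500, p(75)=8118264, p(76)=9289091, p(77)=10619863, p(78)=12132164, p(79)=13848650, p(80)=15796476, p(81)=18004327, p(82)=20506255, p(83)=23338469, p(84)=26543660, p(85)=30167357, p(86)=34262962, p(87)=38887673, p(88)=44108109, p(89)=49995925, p(90)=56634173, p(91)=64112359, p(92)=72533807, p(93)=82010177, p(94)=92669720, p(95)=104651419, p(96)=118114304, p(97)=133230930, p(98)=150198136, p(99)=169229875, p(100)=190569292, p(101)=214481126, p(102)=241265379, p(103)=271248950, p(104)=304801365, p(105)=342325709, p(106)=384276336, p(107)=431149389, p(108)=483502844, p(109)=541946240, p(110)=607163746.
Final step: p(111) = p(110) + p(109) - p(106) - p(104) + p(99) + p(96) - p(89) - p(85) + p(76) + p(71) - p(60) - p(54) + p(41) + p(34) - p(19) - p(11)
= 607163746 + 541946240 - 384276336 - 304801365 + 169229875 + 118114304 - 49995925 - 30167357 + 9289091 + 4697205 - 966467 - 386155 + 44583 + 12310 - 490 - 56
= 679903203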